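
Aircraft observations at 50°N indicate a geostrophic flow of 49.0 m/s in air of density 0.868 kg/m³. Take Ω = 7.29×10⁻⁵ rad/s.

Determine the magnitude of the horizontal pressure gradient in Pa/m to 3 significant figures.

Coriolis parameter at 50°N:
f = 2Ω sin φ = 2 × 7.29×10⁻⁵ × sin 50° = 1.12×10⁻⁴ s⁻¹
Geostrophic balance rearranged: |∂P/∂n| = f ρ V_g
|∂P/∂n| = 1.12×10⁻⁴ × 0.868 × 49.0 = 4.75×10⁻³ Pa/m

4.75×10⁻³ Pa/m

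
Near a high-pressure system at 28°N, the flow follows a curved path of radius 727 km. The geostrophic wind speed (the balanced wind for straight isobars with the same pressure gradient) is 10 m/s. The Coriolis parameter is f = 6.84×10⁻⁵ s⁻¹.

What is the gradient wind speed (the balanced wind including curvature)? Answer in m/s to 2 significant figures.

Around a high, pressure-gradient force acts outward with centrifugal, so Coriolis balances both:
fV = (1/ρ)|∂P/∂n| + V²/R  →  V² − fR·V + fR·V_g = 0
With fR = 6.84×10⁻⁵ × 727×10³ m = 49.7 m/s:
V = [fR − √((fR)² − 4 fR V_g)]/2 = [49.7 − √(49.7² − 4×49.7×10)]/2 = 13.9 m/s
Supergeostrophic (V > V_g = 10 m/s), as expected around a high.

14 m/s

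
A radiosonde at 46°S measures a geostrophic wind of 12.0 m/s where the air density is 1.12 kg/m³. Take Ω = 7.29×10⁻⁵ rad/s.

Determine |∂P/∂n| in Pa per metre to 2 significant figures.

Coriolis parameter at 46°S:
f = 2Ω sin φ = 2 × 7.29×10⁻⁵ × sin 46° = 1.05×10⁻⁴ s⁻¹
Geostrophic balance rearranged: |∂P/∂n| = f ρ V_g
|∂P/∂n| = 1.05×10⁻⁴ × 1.12 × 12.0 = 1.41×10⁻³ Pa/m

1.4×10⁻³ Pa/m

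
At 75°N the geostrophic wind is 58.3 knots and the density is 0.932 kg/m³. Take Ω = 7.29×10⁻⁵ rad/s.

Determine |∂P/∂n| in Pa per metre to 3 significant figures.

3.94×10⁻³ Pa/m

Coriolis parameter at 75°N:
f = 2Ω sin φ = 2 × 7.29×10⁻⁵ × sin 75° = 1.41×10⁻⁴ s⁻¹
Wind speed in SI: 58.3 knots = 30.0 m/s
Geostrophic balance rearranged: |∂P/∂n| = f ρ V_g
|∂P/∂n| = 1.41×10⁻⁴ × 0.932 × 30.0 = 3.94×10⁻³ Pa/m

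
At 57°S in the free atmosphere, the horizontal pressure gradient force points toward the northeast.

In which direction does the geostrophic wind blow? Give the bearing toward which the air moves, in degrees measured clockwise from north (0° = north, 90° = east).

315°

The pressure-gradient force points toward the northeast (bearing 045°).
Geostrophic balance: in the Southern Hemisphere the Coriolis force deflects motion to the left, so the geostrophic wind blows 90° to the left of the pressure-gradient force (low pressure on the right).
Rotating 045° by 90° counterclockwise gives 315° — the wind blows toward the northwest.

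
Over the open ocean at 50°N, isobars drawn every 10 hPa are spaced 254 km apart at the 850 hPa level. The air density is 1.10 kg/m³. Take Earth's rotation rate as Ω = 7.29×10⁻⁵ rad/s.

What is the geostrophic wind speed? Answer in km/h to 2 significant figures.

120 km/h

Coriolis parameter at 50°N:
f = 2Ω sin φ = 2 × 7.29×10⁻⁵ × sin 50° = 1.12×10⁻⁴ s⁻¹
Pressure gradient: |∂P/∂n| = 1000 Pa / 254000 m = 3.94×10⁻³ Pa/m
Geostrophic balance (pressure-gradient force = Coriolis force):
V_g = (1/(fρ)) |∂P/∂n| = 3.94×10⁻³ / (1.12×10⁻⁴ × 1.10) = 32.0 m/s
Converting: 32.0 m/s × 3.6 = 120 km/h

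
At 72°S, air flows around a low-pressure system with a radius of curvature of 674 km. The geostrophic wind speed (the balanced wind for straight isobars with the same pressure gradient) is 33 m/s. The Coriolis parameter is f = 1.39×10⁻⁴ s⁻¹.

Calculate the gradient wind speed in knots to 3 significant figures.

Around a low, centrifugal force acts outward with Coriolis, so pressure-gradient force balances both:
(1/ρ)|∂P/∂n| = fV + V²/R  →  V² + fR·V − fR·V_g = 0
With fR = 1.39×10⁻⁴ × 674×10³ m = 93.7 m/s:
V = [−fR + √((fR)² + 4 fR V_g)]/2 = [−93.7 + √(93.7² + 4×93.7×33)]/2 = 25.9 m/s
Subgeostrophic (V < V_g = 33 m/s), as expected around a low.
Converting: 25.9 m/s × 1.944 = 50.3 knots

50.3 knots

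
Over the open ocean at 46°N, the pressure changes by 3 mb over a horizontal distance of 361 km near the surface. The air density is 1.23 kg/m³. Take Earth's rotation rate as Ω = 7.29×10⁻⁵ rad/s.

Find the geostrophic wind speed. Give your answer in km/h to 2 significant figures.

Coriolis parameter at 46°N:
f = 2Ω sin φ = 2 × 7.29×10⁻⁵ × sin 46° = 1.05×10⁻⁴ s⁻¹
Pressure gradient: |∂P/∂n| = 300 Pa / 361000 m = 8.31×10⁻⁴ Pa/m
Geostrophic balance (pressure-gradient force = Coriolis force):
V_g = (1/(fρ)) |∂P/∂n| = 8.31×10⁻⁴ / (1.05×10⁻⁴ × 1.23) = 6.44 m/s
Converting: 6.44 m/s × 3.6 = 23 km/h

23 km/h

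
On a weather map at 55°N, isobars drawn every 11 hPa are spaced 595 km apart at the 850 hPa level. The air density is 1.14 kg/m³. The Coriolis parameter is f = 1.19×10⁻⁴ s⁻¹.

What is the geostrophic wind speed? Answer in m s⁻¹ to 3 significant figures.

13.6 m s⁻¹

Pressure gradient: |∂P/∂n| = 1100 Pa / 595000 m = 1.85×10⁻³ Pa/m
Geostrophic balance (pressure-gradient force = Coriolis force):
V_g = (1/(fρ)) |∂P/∂n| = 1.85×10⁻³ / (1.19×10⁻⁴ × 1.14) = 13.6 m/s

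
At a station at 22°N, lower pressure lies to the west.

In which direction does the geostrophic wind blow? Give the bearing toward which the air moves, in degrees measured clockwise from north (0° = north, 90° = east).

000°

The pressure-gradient force points toward the west (bearing 270°).
Geostrophic balance: in the Northern Hemisphere the Coriolis force deflects motion to the right, so the geostrophic wind blows 90° to the right of the pressure-gradient force (low pressure on the left).
Rotating 270° by 90° clockwise gives 000° — the wind blows toward the north.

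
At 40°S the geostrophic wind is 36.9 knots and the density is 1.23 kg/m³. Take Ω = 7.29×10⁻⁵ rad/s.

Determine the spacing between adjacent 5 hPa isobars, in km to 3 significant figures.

228 km

Coriolis parameter at 40°S:
f = 2Ω sin φ = 2 × 7.29×10⁻⁵ × sin 40° = 9.37×10⁻⁵ s⁻¹
Wind speed in SI: 36.9 knots = 19.0 m/s
Geostrophic balance rearranged: |∂P/∂n| = f ρ V_g
|∂P/∂n| = 9.37×10⁻⁵ × 1.23 × 19.0 = 2.19×10⁻³ Pa/m
Isobar spacing: Δn = ΔP/|∂P/∂n| = 500 Pa / 2.19×10⁻³ Pa/m = 228494 m ≈ 228 km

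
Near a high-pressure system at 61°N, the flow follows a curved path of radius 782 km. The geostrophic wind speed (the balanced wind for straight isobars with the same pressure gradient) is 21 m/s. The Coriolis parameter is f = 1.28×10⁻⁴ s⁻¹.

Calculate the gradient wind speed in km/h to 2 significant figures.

Around a high, pressure-gradient force acts outward with centrifugal, so Coriolis balances both:
fV = (1/ρ)|∂P/∂n| + V²/R  →  V² − fR·V + fR·V_g = 0
With fR = 1.28×10⁻⁴ × 782×10³ m = 100 m/s:
V = [fR − √((fR)² − 4 fR V_g)]/2 = [100 − √(100² − 4×100×21)]/2 = 30 m/s
Supergeostrophic (V > V_g = 21 m/s), as expected around a high.
Converting: 30 m/s × 3.6 = 110 km/h

110 km/h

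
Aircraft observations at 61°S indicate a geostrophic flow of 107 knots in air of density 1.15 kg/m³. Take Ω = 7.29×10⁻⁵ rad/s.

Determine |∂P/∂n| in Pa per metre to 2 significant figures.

8.1×10⁻³ Pa/m

Coriolis parameter at 61°S:
f = 2Ω sin φ = 2 × 7.29×10⁻⁵ × sin 61° = 1.28×10⁻⁴ s⁻¹
Wind speed in SI: 107 knots = 55.0 m/s
Geostrophic balance rearranged: |∂P/∂n| = f ρ V_g
|∂P/∂n| = 1.28×10⁻⁴ × 1.15 × 55.0 = 8.07×10⁻³ Pa/m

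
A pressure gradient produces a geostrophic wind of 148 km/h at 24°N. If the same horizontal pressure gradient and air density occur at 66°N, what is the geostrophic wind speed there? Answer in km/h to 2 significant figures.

With the same pressure gradient and density, V_g ∝ 1/f ∝ 1/sin φ.
V₂ = V₁ · sin φ₁ / sin φ₂ = 148 × sin 24° / sin 66°
V₂ = 148 × 0.4067/0.9135 = 66 km/h

66 km/h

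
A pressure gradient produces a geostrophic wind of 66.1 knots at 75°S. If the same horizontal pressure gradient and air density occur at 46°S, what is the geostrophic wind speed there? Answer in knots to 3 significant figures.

With the same pressure gradient and density, V_g ∝ 1/f ∝ 1/sin φ.
V₂ = V₁ · sin φ₁ / sin φ₂ = 66.1 × sin 75° / sin 46°
V₂ = 66.1 × 0.9659/0.7193 = 88.8 knots

88.8 knots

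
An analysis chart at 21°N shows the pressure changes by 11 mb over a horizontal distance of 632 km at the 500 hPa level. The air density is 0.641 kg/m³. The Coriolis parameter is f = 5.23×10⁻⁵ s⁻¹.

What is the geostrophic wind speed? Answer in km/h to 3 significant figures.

Pressure gradient: |∂P/∂n| = 1100 Pa / 632000 m = 1.74×10⁻³ Pa/m
Geostrophic balance (pressure-gradient force = Coriolis force):
V_g = (1/(fρ)) |∂P/∂n| = 1.74×10⁻³ / (5.23×10⁻⁵ × 0.641) = 51.9 m/s
Converting: 51.9 m/s × 3.6 = 187 km/h

187 km/h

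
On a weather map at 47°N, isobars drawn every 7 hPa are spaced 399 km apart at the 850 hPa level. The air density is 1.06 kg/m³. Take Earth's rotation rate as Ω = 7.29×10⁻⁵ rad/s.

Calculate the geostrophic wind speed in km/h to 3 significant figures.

Coriolis parameter at 47°N:
f = 2Ω sin φ = 2 × 7.29×10⁻⁵ × sin 47° = 1.07×10⁻⁴ s⁻¹
Pressure gradient: |∂P/∂n| = 700 Pa / 399000 m = 1.75×10⁻³ Pa/m
Geostrophic balance (pressure-gradient force = Coriolis force):
V_g = (1/(fρ)) |∂P/∂n| = 1.75×10⁻³ / (1.07×10⁻⁴ × 1.06) = 15.5 m/s
Converting: 15.5 m/s × 3.6 = 55.9 km/h

55.9 km/h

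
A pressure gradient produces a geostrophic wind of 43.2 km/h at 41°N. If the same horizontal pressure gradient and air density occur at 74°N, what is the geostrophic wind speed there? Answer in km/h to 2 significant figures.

With the same pressure gradient and density, V_g ∝ 1/f ∝ 1/sin φ.
V₂ = V₁ · sin φ₁ / sin φ₂ = 43.2 × sin 41° / sin 74°
V₂ = 43.2 × 0.6561/0.9613 = 29 km/h

29 km/h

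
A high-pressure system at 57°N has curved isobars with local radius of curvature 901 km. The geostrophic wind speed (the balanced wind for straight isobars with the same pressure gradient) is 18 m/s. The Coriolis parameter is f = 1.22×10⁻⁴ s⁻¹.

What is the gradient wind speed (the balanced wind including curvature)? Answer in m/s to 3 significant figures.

Around a high, pressure-gradient force acts outward with centrifugal, so Coriolis balances both:
fV = (1/ρ)|∂P/∂n| + V²/R  →  V² − fR·V + fR·V_g = 0
With fR = 1.22×10⁻⁴ × 901×10³ m = 110 m/s:
V = [fR − √((fR)² − 4 fR V_g)]/2 = [110 − √(110² − 4×110×18)]/2 = 22.7 m/s
Supergeostrophic (V > V_g = 18 m/s), as expected around a high.

22.7 m/s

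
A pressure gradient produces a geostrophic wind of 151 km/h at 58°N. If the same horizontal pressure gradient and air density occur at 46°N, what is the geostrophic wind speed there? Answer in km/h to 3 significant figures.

178 km/h

With the same pressure gradient and density, V_g ∝ 1/f ∝ 1/sin φ.
V₂ = V₁ · sin φ₁ / sin φ₂ = 151 × sin 58° / sin 46°
V₂ = 151 × 0.8480/0.7193 = 178 km/h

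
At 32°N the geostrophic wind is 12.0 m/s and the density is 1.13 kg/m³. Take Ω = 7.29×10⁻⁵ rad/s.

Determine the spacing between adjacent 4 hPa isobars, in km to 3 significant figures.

382 km

Coriolis parameter at 32°N:
f = 2Ω sin φ = 2 × 7.29×10⁻⁵ × sin 32° = 7.73×10⁻⁵ s⁻¹
Geostrophic balance rearranged: |∂P/∂n| = f ρ V_g
|∂P/∂n| = 7.73×10⁻⁵ × 1.13 × 12.0 = 1.05×10⁻³ Pa/m
Isobar spacing: Δn = ΔP/|∂P/∂n| = 400 Pa / 1.05×10⁻³ Pa/m = 381797 m ≈ 382 km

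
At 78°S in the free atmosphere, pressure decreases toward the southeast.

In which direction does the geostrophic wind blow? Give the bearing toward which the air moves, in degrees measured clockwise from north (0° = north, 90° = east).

045°

The pressure-gradient force points toward the southeast (bearing 135°).
Geostrophic balance: in the Southern Hemisphere the Coriolis force deflects motion to the left, so the geostrophic wind blows 90° to the left of the pressure-gradient force (low pressure on the right).
Rotating 135° by 90° counterclockwise gives 045° — the wind blows toward the northeast.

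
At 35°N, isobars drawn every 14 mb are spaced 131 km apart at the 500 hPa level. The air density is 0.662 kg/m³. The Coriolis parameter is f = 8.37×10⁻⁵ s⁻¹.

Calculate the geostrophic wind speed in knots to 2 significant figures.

Pressure gradient: |∂P/∂n| = 1400 Pa / 131000 m = 1.07×10⁻² Pa/m
Geostrophic balance (pressure-gradient force = Coriolis force):
V_g = (1/(fρ)) |∂P/∂n| = 1.07×10⁻² / (8.37×10⁻⁵ × 0.662) = 193 m/s
Converting: 193 m/s × 1.944 = 370 knots

370 knots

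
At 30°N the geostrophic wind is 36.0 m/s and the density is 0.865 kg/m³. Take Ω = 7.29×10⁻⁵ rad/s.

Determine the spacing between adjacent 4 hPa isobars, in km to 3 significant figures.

176 km

Coriolis parameter at 30°N:
f = 2Ω sin φ = 2 × 7.29×10⁻⁵ × sin 30° = 7.29×10⁻⁵ s⁻¹
Geostrophic balance rearranged: |∂P/∂n| = f ρ V_g
|∂P/∂n| = 7.29×10⁻⁵ × 0.865 × 36.0 = 2.27×10⁻³ Pa/m
Isobar spacing: Δn = ΔP/|∂P/∂n| = 400 Pa / 2.27×10⁻³ Pa/m = 176203 m ≈ 176 km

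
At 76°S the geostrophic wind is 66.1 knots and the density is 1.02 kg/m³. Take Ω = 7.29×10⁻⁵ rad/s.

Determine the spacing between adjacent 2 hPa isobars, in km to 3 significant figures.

Coriolis parameter at 76°S:
f = 2Ω sin φ = 2 × 7.29×10⁻⁵ × sin 76° = 1.41×10⁻⁴ s⁻¹
Wind speed in SI: 66.1 knots = 34.0 m/s
Geostrophic balance rearranged: |∂P/∂n| = f ρ V_g
|∂P/∂n| = 1.41×10⁻⁴ × 1.02 × 34.0 = 4.91×10⁻³ Pa/m
Isobar spacing: Δn = ΔP/|∂P/∂n| = 200 Pa / 4.91×10⁻³ Pa/m = 40759 m ≈ 40.8 km

40.8 km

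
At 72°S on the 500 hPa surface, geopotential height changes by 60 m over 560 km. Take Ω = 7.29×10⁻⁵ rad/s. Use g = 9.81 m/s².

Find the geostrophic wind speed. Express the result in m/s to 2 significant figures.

7.6 m/s

Coriolis parameter at 72°S:
f = 2Ω sin φ = 2 × 7.29×10⁻⁵ × sin 72° = 1.39×10⁻⁴ s⁻¹
Height gradient: |∂Z/∂n| = 60 m / 560000 m = 1.07×10⁻⁴
On a pressure surface, geostrophic balance gives V_g = (g/f)|∂Z/∂n|:
V_g = 9.81 × 1.07×10⁻⁴ / 1.39×10⁻⁴ = 7.58 m/s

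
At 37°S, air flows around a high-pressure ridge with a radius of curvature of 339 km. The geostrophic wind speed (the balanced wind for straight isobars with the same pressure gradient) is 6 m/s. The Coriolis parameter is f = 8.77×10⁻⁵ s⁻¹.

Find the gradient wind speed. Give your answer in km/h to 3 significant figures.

30.0 km/h

Around a high, pressure-gradient force acts outward with centrifugal, so Coriolis balances both:
fV = (1/ρ)|∂P/∂n| + V²/R  →  V² − fR·V + fR·V_g = 0
With fR = 8.77×10⁻⁵ × 339×10³ m = 29.7 m/s:
V = [fR − √((fR)² − 4 fR V_g)]/2 = [29.7 − √(29.7² − 4×29.7×6)]/2 = 8.34 m/s
Supergeostrophic (V > V_g = 6 m/s), as expected around a high.
Converting: 8.34 m/s × 3.6 = 30.0 km/h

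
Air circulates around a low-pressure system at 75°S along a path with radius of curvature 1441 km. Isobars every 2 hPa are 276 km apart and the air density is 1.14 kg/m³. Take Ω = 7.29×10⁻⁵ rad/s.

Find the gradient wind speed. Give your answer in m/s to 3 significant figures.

Coriolis parameter at 75°S:
f = 2Ω sin φ = 2 × 7.29×10⁻⁵ × sin 75° = 1.41×10⁻⁴ s⁻¹
Pressure gradient: |∂P/∂n| = 200 Pa / 276000 m = 7.25×10⁻⁴ Pa/m
Geostrophic speed: V_g = |∂P/∂n|/(fρ) = 7.25×10⁻⁴/(1.41×10⁻⁴ × 1.14) = 4.51 m/s
Around a low, centrifugal force acts outward with Coriolis, so pressure-gradient force balances both:
(1/ρ)|∂P/∂n| = fV + V²/R  →  V² + fR·V − fR·V_g = 0
With fR = 1.41×10⁻⁴ × 1441×10³ m = 203 m/s:
V = [−fR + √((fR)² + 4 fR V_g)]/2 = [−203 + √(203² + 4×203×4.51)]/2 = 4.42 m/s
Subgeostrophic (V < V_g = 4.51 m/s), as expected around a low.

4.42 m/s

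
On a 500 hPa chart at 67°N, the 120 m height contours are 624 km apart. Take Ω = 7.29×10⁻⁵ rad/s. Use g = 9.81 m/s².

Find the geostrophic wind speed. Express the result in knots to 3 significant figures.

27.3 knots

Coriolis parameter at 67°N:
f = 2Ω sin φ = 2 × 7.29×10⁻⁵ × sin 67° = 1.34×10⁻⁴ s⁻¹
Height gradient: |∂Z/∂n| = 120 m / 624000 m = 1.92×10⁻⁴
On a pressure surface, geostrophic balance gives V_g = (g/f)|∂Z/∂n|:
V_g = 9.81 × 1.92×10⁻⁴ / 1.34×10⁻⁴ = 14.1 m/s
Converting: 14.1 m/s × 1.944 = 27.3 knots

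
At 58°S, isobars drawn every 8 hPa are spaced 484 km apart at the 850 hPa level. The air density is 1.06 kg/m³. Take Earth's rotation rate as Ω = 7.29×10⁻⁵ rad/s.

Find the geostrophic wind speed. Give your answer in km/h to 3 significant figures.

Coriolis parameter at 58°S:
f = 2Ω sin φ = 2 × 7.29×10⁻⁵ × sin 58° = 1.24×10⁻⁴ s⁻¹
Pressure gradient: |∂P/∂n| = 800 Pa / 484000 m = 1.65×10⁻³ Pa/m
Geostrophic balance (pressure-gradient force = Coriolis force):
V_g = (1/(fρ)) |∂P/∂n| = 1.65×10⁻³ / (1.24×10⁻⁴ × 1.06) = 12.6 m/s
Converting: 12.6 m/s × 3.6 = 45.4 km/h

45.4 km/h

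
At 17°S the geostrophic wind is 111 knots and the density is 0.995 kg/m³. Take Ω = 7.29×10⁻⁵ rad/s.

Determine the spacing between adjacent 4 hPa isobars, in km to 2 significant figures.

170 km

Coriolis parameter at 17°S:
f = 2Ω sin φ = 2 × 7.29×10⁻⁵ × sin 17° = 4.26×10⁻⁵ s⁻¹
Wind speed in SI: 111 knots = 57.1 m/s
Geostrophic balance rearranged: |∂P/∂n| = f ρ V_g
|∂P/∂n| = 4.26×10⁻⁵ × 0.995 × 57.1 = 2.42×10⁻³ Pa/m
Isobar spacing: Δn = ΔP/|∂P/∂n| = 400 Pa / 2.42×10⁻³ Pa/m = 165152 m ≈ 170 km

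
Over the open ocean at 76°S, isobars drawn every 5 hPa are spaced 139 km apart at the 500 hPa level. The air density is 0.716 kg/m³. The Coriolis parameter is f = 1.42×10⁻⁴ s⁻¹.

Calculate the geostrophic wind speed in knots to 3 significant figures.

Pressure gradient: |∂P/∂n| = 500 Pa / 139000 m = 3.60×10⁻³ Pa/m
Geostrophic balance (pressure-gradient force = Coriolis force):
V_g = (1/(fρ)) |∂P/∂n| = 3.60×10⁻³ / (1.42×10⁻⁴ × 0.716) = 35.4 m/s
Converting: 35.4 m/s × 1.944 = 68.8 knots

68.8 knots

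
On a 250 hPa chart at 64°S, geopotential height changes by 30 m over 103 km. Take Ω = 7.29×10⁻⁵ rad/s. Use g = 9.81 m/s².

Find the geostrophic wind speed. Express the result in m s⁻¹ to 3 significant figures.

21.8 m s⁻¹

Coriolis parameter at 64°S:
f = 2Ω sin φ = 2 × 7.29×10⁻⁵ × sin 64° = 1.31×10⁻⁴ s⁻¹
Height gradient: |∂Z/∂n| = 30 m / 103000 m = 2.91×10⁻⁴
On a pressure surface, geostrophic balance gives V_g = (g/f)|∂Z/∂n|:
V_g = 9.81 × 2.91×10⁻⁴ / 1.31×10⁻⁴ = 21.8 m/s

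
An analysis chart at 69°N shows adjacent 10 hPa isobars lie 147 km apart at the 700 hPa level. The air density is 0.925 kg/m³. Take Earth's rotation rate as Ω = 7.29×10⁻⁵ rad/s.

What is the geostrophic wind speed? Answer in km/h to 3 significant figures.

Coriolis parameter at 69°N:
f = 2Ω sin φ = 2 × 7.29×10⁻⁵ × sin 69° = 1.36×10⁻⁴ s⁻¹
Pressure gradient: |∂P/∂n| = 1000 Pa / 147000 m = 6.80×10⁻³ Pa/m
Geostrophic balance (pressure-gradient force = Coriolis force):
V_g = (1/(fρ)) |∂P/∂n| = 6.80×10⁻³ / (1.36×10⁻⁴ × 0.925) = 54.0 m/s
Converting: 54.0 m/s × 3.6 = 195 km/h

195 km/h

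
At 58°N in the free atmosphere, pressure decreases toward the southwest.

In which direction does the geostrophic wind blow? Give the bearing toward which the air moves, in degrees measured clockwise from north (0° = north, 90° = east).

315°

The pressure-gradient force points toward the southwest (bearing 225°).
Geostrophic balance: in the Northern Hemisphere the Coriolis force deflects motion to the right, so the geostrophic wind blows 90° to the right of the pressure-gradient force (low pressure on the left).
Rotating 225° by 90° clockwise gives 315° — the wind blows toward the northwest.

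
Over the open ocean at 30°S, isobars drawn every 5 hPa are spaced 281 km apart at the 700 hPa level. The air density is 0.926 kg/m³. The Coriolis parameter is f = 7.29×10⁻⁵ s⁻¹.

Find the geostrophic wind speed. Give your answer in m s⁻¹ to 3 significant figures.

Pressure gradient: |∂P/∂n| = 500 Pa / 281000 m = 1.78×10⁻³ Pa/m
Geostrophic balance (pressure-gradient force = Coriolis force):
V_g = (1/(fρ)) |∂P/∂n| = 1.78×10⁻³ / (7.29×10⁻⁵ × 0.926) = 26.4 m/s

26.4 m s⁻¹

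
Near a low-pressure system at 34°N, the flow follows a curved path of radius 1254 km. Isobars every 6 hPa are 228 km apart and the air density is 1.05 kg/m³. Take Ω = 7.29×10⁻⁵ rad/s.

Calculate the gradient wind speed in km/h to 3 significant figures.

Coriolis parameter at 34°N:
f = 2Ω sin φ = 2 × 7.29×10⁻⁵ × sin 34° = 8.15×10⁻⁵ s⁻¹
Pressure gradient: |∂P/∂n| = 600 Pa / 228000 m = 2.63×10⁻³ Pa/m
Geostrophic speed: V_g = |∂P/∂n|/(fρ) = 2.63×10⁻³/(8.15×10⁻⁵ × 1.05) = 30.7 m/s
Around a low, centrifugal force acts outward with Coriolis, so pressure-gradient force balances both:
(1/ρ)|∂P/∂n| = fV + V²/R  →  V² + fR·V − fR·V_g = 0
With fR = 8.15×10⁻⁵ × 1254×10³ m = 102 m/s:
V = [−fR + √((fR)² + 4 fR V_g)]/2 = [−102 + √(102² + 4×102×30.7)]/2 = 24.7 m/s
Subgeostrophic (V < V_g = 30.7 m/s), as expected around a low.
Converting: 24.7 m/s × 3.6 = 89.1 km/h

89.1 km/h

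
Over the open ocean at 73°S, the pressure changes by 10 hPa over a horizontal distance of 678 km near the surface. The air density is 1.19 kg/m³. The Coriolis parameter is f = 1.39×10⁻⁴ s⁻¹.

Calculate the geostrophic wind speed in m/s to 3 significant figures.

Pressure gradient: |∂P/∂n| = 1000 Pa / 678000 m = 1.47×10⁻³ Pa/m
Geostrophic balance (pressure-gradient force = Coriolis force):
V_g = (1/(fρ)) |∂P/∂n| = 1.47×10⁻³ / (1.39×10⁻⁴ × 1.19) = 8.92 m/s

8.92 m/s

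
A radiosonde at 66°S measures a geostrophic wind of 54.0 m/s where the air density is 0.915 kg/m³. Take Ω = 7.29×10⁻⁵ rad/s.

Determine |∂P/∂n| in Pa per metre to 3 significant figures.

6.58×10⁻³ Pa/m

Coriolis parameter at 66°S:
f = 2Ω sin φ = 2 × 7.29×10⁻⁵ × sin 66° = 1.33×10⁻⁴ s⁻¹
Geostrophic balance rearranged: |∂P/∂n| = f ρ V_g
|∂P/∂n| = 1.33×10⁻⁴ × 0.915 × 54.0 = 6.58×10⁻³ Pa/m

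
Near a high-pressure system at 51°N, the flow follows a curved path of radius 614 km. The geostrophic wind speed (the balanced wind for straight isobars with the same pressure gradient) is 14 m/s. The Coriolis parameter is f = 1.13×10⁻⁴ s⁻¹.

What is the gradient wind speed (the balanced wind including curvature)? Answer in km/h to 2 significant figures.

70 km/h

Around a high, pressure-gradient force acts outward with centrifugal, so Coriolis balances both:
fV = (1/ρ)|∂P/∂n| + V²/R  →  V² − fR·V + fR·V_g = 0
With fR = 1.13×10⁻⁴ × 614×10³ m = 69.4 m/s:
V = [fR − √((fR)² − 4 fR V_g)]/2 = [69.4 − √(69.4² − 4×69.4×14)]/2 = 19.5 m/s
Supergeostrophic (V > V_g = 14 m/s), as expected around a high.
Converting: 19.5 m/s × 3.6 = 70 km/h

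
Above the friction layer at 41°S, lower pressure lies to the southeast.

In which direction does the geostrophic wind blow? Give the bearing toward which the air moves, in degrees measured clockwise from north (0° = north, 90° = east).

045°

The pressure-gradient force points toward the southeast (bearing 135°).
Geostrophic balance: in the Southern Hemisphere the Coriolis force deflects motion to the left, so the geostrophic wind blows 90° to the left of the pressure-gradient force (low pressure on the right).
Rotating 135° by 90° counterclockwise gives 045° — the wind blows toward the northeast.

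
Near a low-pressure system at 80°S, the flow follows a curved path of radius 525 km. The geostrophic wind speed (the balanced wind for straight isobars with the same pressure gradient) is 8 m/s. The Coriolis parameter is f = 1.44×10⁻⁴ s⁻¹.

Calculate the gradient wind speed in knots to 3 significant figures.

Around a low, centrifugal force acts outward with Coriolis, so pressure-gradient force balances both:
(1/ρ)|∂P/∂n| = fV + V²/R  →  V² + fR·V − fR·V_g = 0
With fR = 1.44×10⁻⁴ × 525×10³ m = 75.6 m/s:
V = [−fR + √((fR)² + 4 fR V_g)]/2 = [−75.6 + √(75.6² + 4×75.6×8)]/2 = 7.3 m/s
Subgeostrophic (V < V_g = 8 m/s), as expected around a low.
Converting: 7.3 m/s × 1.944 = 14.2 knots

14.2 knots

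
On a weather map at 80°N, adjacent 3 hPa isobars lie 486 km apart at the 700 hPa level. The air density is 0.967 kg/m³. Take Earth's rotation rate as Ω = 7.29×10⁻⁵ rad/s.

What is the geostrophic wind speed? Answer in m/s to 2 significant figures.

4.4 m/s

Coriolis parameter at 80°N:
f = 2Ω sin φ = 2 × 7.29×10⁻⁵ × sin 80° = 1.44×10⁻⁴ s⁻¹
Pressure gradient: |∂P/∂n| = 300 Pa / 486000 m = 6.17×10⁻⁴ Pa/m
Geostrophic balance (pressure-gradient force = Coriolis force):
V_g = (1/(fρ)) |∂P/∂n| = 6.17×10⁻⁴ / (1.44×10⁻⁴ × 0.967) = 4.45 m/s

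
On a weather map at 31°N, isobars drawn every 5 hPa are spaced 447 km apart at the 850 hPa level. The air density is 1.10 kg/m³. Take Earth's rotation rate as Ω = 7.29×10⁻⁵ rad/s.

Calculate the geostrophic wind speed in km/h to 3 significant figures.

48.8 km/h

Coriolis parameter at 31°N:
f = 2Ω sin φ = 2 × 7.29×10⁻⁵ × sin 31° = 7.51×10⁻⁵ s⁻¹
Pressure gradient: |∂P/∂n| = 500 Pa / 447000 m = 1.12×10⁻³ Pa/m
Geostrophic balance (pressure-gradient force = Coriolis force):
V_g = (1/(fρ)) |∂P/∂n| = 1.12×10⁻³ / (7.51×10⁻⁵ × 1.10) = 13.5 m/s
Converting: 13.5 m/s × 3.6 = 48.8 km/h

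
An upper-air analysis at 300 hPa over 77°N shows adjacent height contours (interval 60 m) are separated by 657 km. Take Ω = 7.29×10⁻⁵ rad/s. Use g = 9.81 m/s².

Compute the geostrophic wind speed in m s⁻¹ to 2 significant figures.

6.3 m s⁻¹

Coriolis parameter at 77°N:
f = 2Ω sin φ = 2 × 7.29×10⁻⁵ × sin 77° = 1.42×10⁻⁴ s⁻¹
Height gradient: |∂Z/∂n| = 60 m / 657000 m = 9.13×10⁻⁵
On a pressure surface, geostrophic balance gives V_g = (g/f)|∂Z/∂n|:
V_g = 9.81 × 9.13×10⁻⁵ / 1.42×10⁻⁴ = 6.31 m/s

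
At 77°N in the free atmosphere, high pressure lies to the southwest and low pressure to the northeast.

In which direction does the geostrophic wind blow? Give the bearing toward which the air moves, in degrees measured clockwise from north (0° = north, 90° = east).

135°

The pressure-gradient force points toward the northeast (bearing 045°).
Geostrophic balance: in the Northern Hemisphere the Coriolis force deflects motion to the right, so the geostrophic wind blows 90° to the right of the pressure-gradient force (low pressure on the left).
Rotating 045° by 90° clockwise gives 135° — the wind blows toward the southeast.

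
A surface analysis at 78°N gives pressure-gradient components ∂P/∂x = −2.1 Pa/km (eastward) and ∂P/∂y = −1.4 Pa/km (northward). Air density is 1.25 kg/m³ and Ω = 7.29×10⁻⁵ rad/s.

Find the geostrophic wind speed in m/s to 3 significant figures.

14.2 m/s

Coriolis parameter at 78°N:
f = 2Ω sin φ = 2 × 7.29×10⁻⁵ × sin 78° = 1.43×10⁻⁴ s⁻¹
Component geostrophic relations (x east, y north):
u_g = −(1/(fρ)) ∂P/∂y,  v_g = (1/(fρ)) ∂P/∂x
u_g = −(−1.4×10⁻³)/(1.43×10⁻⁴ × 1.25) = 7.85 m/s;  v_g = (−2.1×10⁻³)/(1.43×10⁻⁴ × 1.25) = −11.8 m/s
|V_g| = √(u_g² + v_g²) = 14.2 m/s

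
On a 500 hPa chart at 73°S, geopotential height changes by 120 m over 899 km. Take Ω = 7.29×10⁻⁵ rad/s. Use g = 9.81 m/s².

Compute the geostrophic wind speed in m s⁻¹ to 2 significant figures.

Coriolis parameter at 73°S:
f = 2Ω sin φ = 2 × 7.29×10⁻⁵ × sin 73° = 1.39×10⁻⁴ s⁻¹
Height gradient: |∂Z/∂n| = 120 m / 899000 m = 1.33×10⁻⁴
On a pressure surface, geostrophic balance gives V_g = (g/f)|∂Z/∂n|:
V_g = 9.81 × 1.33×10⁻⁴ / 1.39×10⁻⁴ = 9.39 m/s

9.4 m s⁻¹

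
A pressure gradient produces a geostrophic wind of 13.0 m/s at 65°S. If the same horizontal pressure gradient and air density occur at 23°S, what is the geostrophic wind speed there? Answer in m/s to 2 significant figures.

30 m/s

With the same pressure gradient and density, V_g ∝ 1/f ∝ 1/sin φ.
V₂ = V₁ · sin φ₁ / sin φ₂ = 13.0 × sin 65° / sin 23°
V₂ = 13.0 × 0.9063/0.3907 = 30 m/s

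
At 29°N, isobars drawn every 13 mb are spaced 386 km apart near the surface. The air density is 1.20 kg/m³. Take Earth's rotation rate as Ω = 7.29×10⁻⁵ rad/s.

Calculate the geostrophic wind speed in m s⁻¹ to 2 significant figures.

40 m s⁻¹

Coriolis parameter at 29°N:
f = 2Ω sin φ = 2 × 7.29×10⁻⁵ × sin 29° = 7.07×10⁻⁵ s⁻¹
Pressure gradient: |∂P/∂n| = 1300 Pa / 386000 m = 3.37×10⁻³ Pa/m
Geostrophic balance (pressure-gradient force = Coriolis force):
V_g = (1/(fρ)) |∂P/∂n| = 3.37×10⁻³ / (7.07×10⁻⁵ × 1.20) = 39.7 m/s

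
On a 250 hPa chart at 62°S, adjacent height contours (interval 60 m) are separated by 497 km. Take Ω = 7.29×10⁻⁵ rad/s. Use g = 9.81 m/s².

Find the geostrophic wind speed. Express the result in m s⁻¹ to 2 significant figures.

9.2 m s⁻¹

Coriolis parameter at 62°S:
f = 2Ω sin φ = 2 × 7.29×10⁻⁵ × sin 62° = 1.29×10⁻⁴ s⁻¹
Height gradient: |∂Z/∂n| = 60 m / 497000 m = 1.21×10⁻⁴
On a pressure surface, geostrophic balance gives V_g = (g/f)|∂Z/∂n|:
V_g = 9.81 × 1.21×10⁻⁴ / 1.29×10⁻⁴ = 9.20 m/s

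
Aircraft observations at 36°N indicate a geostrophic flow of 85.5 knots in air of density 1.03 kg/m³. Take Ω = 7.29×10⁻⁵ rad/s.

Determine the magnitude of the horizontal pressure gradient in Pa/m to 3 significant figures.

3.88×10⁻³ Pa/m

Coriolis parameter at 36°N:
f = 2Ω sin φ = 2 × 7.29×10⁻⁵ × sin 36° = 8.57×10⁻⁵ s⁻¹
Wind speed in SI: 85.5 knots = 44.0 m/s
Geostrophic balance rearranged: |∂P/∂n| = f ρ V_g
|∂P/∂n| = 8.57×10⁻⁵ × 1.03 × 44.0 = 3.88×10⁻³ Pa/m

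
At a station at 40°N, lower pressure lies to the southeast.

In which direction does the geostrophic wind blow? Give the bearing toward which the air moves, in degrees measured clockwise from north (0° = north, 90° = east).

The pressure-gradient force points toward the southeast (bearing 135°).
Geostrophic balance: in the Northern Hemisphere the Coriolis force deflects motion to the right, so the geostrophic wind blows 90° to the right of the pressure-gradient force (low pressure on the left).
Rotating 135° by 90° clockwise gives 225° — the wind blows toward the southwest.

225°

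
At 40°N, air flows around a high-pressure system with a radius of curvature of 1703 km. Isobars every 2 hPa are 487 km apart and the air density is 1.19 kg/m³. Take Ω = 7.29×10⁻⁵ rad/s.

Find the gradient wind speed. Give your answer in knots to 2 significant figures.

Coriolis parameter at 40°N:
f = 2Ω sin φ = 2 × 7.29×10⁻⁵ × sin 40° = 9.37×10⁻⁵ s⁻¹
Pressure gradient: |∂P/∂n| = 200 Pa / 487000 m = 4.11×10⁻⁴ Pa/m
Geostrophic speed: V_g = |∂P/∂n|/(fρ) = 4.11×10⁻⁴/(9.37×10⁻⁵ × 1.19) = 3.68 m/s
Around a high, pressure-gradient force acts outward with centrifugal, so Coriolis balances both:
fV = (1/ρ)|∂P/∂n| + V²/R  →  V² − fR·V + fR·V_g = 0
With fR = 9.37×10⁻⁵ × 1703×10³ m = 160 m/s:
V = [fR − √((fR)² − 4 fR V_g)]/2 = [160 − √(160² − 4×160×3.68)]/2 = 3.77 m/s
Supergeostrophic (V > V_g = 3.68 m/s), as expected around a high.
Converting: 3.77 m/s × 1.944 = 7.3 knots

7.3 knots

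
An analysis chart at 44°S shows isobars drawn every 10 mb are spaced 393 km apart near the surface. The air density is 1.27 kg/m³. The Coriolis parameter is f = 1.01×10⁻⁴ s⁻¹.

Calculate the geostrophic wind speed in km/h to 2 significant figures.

Pressure gradient: |∂P/∂n| = 1000 Pa / 393000 m = 2.54×10⁻³ Pa/m
Geostrophic balance (pressure-gradient force = Coriolis force):
V_g = (1/(fρ)) |∂P/∂n| = 2.54×10⁻³ / (1.01×10⁻⁴ × 1.27) = 19.8 m/s
Converting: 19.8 m/s × 3.6 = 71 km/h

71 km/h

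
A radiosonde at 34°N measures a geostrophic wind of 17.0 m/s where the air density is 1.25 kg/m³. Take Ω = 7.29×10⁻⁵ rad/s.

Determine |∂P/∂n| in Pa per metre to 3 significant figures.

1.73×10⁻³ Pa/m

Coriolis parameter at 34°N:
f = 2Ω sin φ = 2 × 7.29×10⁻⁵ × sin 34° = 8.15×10⁻⁵ s⁻¹
Geostrophic balance rearranged: |∂P/∂n| = f ρ V_g
|∂P/∂n| = 8.15×10⁻⁵ × 1.25 × 17.0 = 1.73×10⁻³ Pa/m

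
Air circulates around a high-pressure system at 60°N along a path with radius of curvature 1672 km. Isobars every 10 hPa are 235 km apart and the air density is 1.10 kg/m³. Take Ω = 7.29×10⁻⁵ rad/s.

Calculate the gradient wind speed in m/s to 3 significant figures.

Coriolis parameter at 60°N:
f = 2Ω sin φ = 2 × 7.29×10⁻⁵ × sin 60° = 1.26×10⁻⁴ s⁻¹
Pressure gradient: |∂P/∂n| = 1000 Pa / 235000 m = 4.26×10⁻³ Pa/m
Geostrophic speed: V_g = |∂P/∂n|/(fρ) = 4.26×10⁻³/(1.26×10⁻⁴ × 1.10) = 30.6 m/s
Around a high, pressure-gradient force acts outward with centrifugal, so Coriolis balances both:
fV = (1/ρ)|∂P/∂n| + V²/R  →  V² − fR·V + fR·V_g = 0
With fR = 1.26×10⁻⁴ × 1672×10³ m = 211 m/s:
V = [fR − √((fR)² − 4 fR V_g)]/2 = [211 − √(211² − 4×211×30.6)]/2 = 37.2 m/s
Supergeostrophic (V > V_g = 30.6 m/s), as expected around a high.

37.2 m/s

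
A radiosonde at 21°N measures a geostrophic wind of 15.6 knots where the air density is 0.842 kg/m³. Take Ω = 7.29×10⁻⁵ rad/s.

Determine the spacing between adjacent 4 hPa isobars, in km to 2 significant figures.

Coriolis parameter at 21°N:
f = 2Ω sin φ = 2 × 7.29×10⁻⁵ × sin 21° = 5.23×10⁻⁵ s⁻¹
Wind speed in SI: 15.6 knots = 8.03 m/s
Geostrophic balance rearranged: |∂P/∂n| = f ρ V_g
|∂P/∂n| = 5.23×10⁻⁵ × 0.842 × 8.03 = 3.53×10⁻⁴ Pa/m
Isobar spacing: Δn = ΔP/|∂P/∂n| = 400 Pa / 3.53×10⁻⁴ Pa/m = 1132918 m ≈ 1100 km

1100 km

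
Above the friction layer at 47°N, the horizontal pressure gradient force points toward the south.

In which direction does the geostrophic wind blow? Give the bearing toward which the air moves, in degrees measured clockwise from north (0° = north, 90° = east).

The pressure-gradient force points toward the south (bearing 180°).
Geostrophic balance: in the Northern Hemisphere the Coriolis force deflects motion to the right, so the geostrophic wind blows 90° to the right of the pressure-gradient force (low pressure on the left).
Rotating 180° by 90° clockwise gives 270° — the wind blows toward the west.

270°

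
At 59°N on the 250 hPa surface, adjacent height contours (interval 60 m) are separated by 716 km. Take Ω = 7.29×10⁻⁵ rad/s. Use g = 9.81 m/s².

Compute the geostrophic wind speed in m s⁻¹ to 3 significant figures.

6.58 m s⁻¹

Coriolis parameter at 59°N:
f = 2Ω sin φ = 2 × 7.29×10⁻⁵ × sin 59° = 1.25×10⁻⁴ s⁻¹
Height gradient: |∂Z/∂n| = 60 m / 716000 m = 8.38×10⁻⁵
On a pressure surface, geostrophic balance gives V_g = (g/f)|∂Z/∂n|:
V_g = 9.81 × 8.38×10⁻⁵ / 1.25×10⁻⁴ = 6.58 m/s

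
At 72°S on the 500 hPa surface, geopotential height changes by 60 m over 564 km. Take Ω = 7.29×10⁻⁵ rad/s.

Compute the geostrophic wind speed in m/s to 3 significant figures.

7.53 m/s

Coriolis parameter at 72°S:
f = 2Ω sin φ = 2 × 7.29×10⁻⁵ × sin 72° = 1.39×10⁻⁴ s⁻¹
Height gradient: |∂Z/∂n| = 60 m / 564000 m = 1.06×10⁻⁴
On a pressure surface, geostrophic balance gives V_g = (g/f)|∂Z/∂n|:
V_g = 9.81 × 1.06×10⁻⁴ / 1.39×10⁻⁴ = 7.53 m/s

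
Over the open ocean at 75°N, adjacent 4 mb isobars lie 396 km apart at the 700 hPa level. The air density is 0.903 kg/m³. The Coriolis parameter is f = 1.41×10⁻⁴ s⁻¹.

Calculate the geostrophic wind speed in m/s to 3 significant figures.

Pressure gradient: |∂P/∂n| = 400 Pa / 396000 m = 1.01×10⁻³ Pa/m
Geostrophic balance (pressure-gradient force = Coriolis force):
V_g = (1/(fρ)) |∂P/∂n| = 1.01×10⁻³ / (1.41×10⁻⁴ × 0.903) = 7.93 m/s

7.93 m/s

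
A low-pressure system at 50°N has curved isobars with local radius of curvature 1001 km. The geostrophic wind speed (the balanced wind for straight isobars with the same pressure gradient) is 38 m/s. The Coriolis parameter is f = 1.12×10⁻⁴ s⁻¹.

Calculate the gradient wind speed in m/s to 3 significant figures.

Around a low, centrifugal force acts outward with Coriolis, so pressure-gradient force balances both:
(1/ρ)|∂P/∂n| = fV + V²/R  →  V² + fR·V − fR·V_g = 0
With fR = 1.12×10⁻⁴ × 1001×10³ m = 112 m/s:
V = [−fR + √((fR)² + 4 fR V_g)]/2 = [−112 + √(112² + 4×112×38)]/2 = 30 m/s
Subgeostrophic (V < V_g = 38 m/s), as expected around a low.

30.0 m/s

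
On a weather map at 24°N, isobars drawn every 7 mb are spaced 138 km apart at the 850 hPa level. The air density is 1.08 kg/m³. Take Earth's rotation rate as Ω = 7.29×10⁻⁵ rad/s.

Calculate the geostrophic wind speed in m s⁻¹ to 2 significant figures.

79 m s⁻¹

Coriolis parameter at 24°N:
f = 2Ω sin φ = 2 × 7.29×10⁻⁵ × sin 24° = 5.93×10⁻⁵ s⁻¹
Pressure gradient: |∂P/∂n| = 700 Pa / 138000 m = 5.07×10⁻³ Pa/m
Geostrophic balance (pressure-gradient force = Coriolis force):
V_g = (1/(fρ)) |∂P/∂n| = 5.07×10⁻³ / (5.93×10⁻⁵ × 1.08) = 79.2 m/s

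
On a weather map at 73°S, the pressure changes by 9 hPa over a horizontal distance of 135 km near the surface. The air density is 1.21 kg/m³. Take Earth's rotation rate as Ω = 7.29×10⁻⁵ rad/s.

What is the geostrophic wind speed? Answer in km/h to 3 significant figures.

Coriolis parameter at 73°S:
f = 2Ω sin φ = 2 × 7.29×10⁻⁵ × sin 73° = 1.39×10⁻⁴ s⁻¹
Pressure gradient: |∂P/∂n| = 900 Pa / 135000 m = 6.67×10⁻³ Pa/m
Geostrophic balance (pressure-gradient force = Coriolis force):
V_g = (1/(fρ)) |∂P/∂n| = 6.67×10⁻³ / (1.39×10⁻⁴ × 1.21) = 39.5 m/s
Converting: 39.5 m/s × 3.6 = 142 km/h

142 km/h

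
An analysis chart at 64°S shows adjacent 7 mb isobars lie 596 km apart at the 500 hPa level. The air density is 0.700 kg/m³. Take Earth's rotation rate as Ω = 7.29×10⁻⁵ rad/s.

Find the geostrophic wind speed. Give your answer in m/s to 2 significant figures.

13 m/s

Coriolis parameter at 64°S:
f = 2Ω sin φ = 2 × 7.29×10⁻⁵ × sin 64° = 1.31×10⁻⁴ s⁻¹
Pressure gradient: |∂P/∂n| = 700 Pa / 596000 m = 1.17×10⁻³ Pa/m
Geostrophic balance (pressure-gradient force = Coriolis force):
V_g = (1/(fρ)) |∂P/∂n| = 1.17×10⁻³ / (1.31×10⁻⁴ × 0.700) = 12.8 m/s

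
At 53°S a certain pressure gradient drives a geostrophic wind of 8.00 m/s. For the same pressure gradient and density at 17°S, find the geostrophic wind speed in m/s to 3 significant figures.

21.9 m/s

With the same pressure gradient and density, V_g ∝ 1/f ∝ 1/sin φ.
V₂ = V₁ · sin φ₁ / sin φ₂ = 8.00 × sin 53° / sin 17°
V₂ = 8.00 × 0.7986/0.2924 = 21.9 m/s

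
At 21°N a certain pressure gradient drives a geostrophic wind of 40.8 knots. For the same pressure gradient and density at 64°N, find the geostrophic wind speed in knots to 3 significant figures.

16.3 knots

With the same pressure gradient and density, V_g ∝ 1/f ∝ 1/sin φ.
V₂ = V₁ · sin φ₁ / sin φ₂ = 40.8 × sin 21° / sin 64°
V₂ = 40.8 × 0.3584/0.8988 = 16.3 knots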